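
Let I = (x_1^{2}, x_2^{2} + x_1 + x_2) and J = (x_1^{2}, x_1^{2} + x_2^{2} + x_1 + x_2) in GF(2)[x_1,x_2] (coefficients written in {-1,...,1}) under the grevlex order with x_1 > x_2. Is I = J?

Yes, the ideals are equal.

Since reduced Gröbner bases are canonical representatives of ideals under a given ordering, it suffices to compute and compare them.
Buchberger on the first generating set:
f_1 = x_1^{2}, LT = x_1^{2}.
f_2 = x_2^{2} + x_1 + x_2, LT = x_2^{2}.

The S-polynomials (S(f_1,f_2)) all reduce to 0 modulo the current basis, so we have a Gröbner basis.
Inter-reduce: drop elements whose leading term is divisible by another's, tail-reduce, and make monic.
Reduced Gröbner basis: {x_1^{2}, x_2^{2} + x_1 + x_2}.

Buchberger on the second generating set:
h_1 = x_1^{2}, LT = x_1^{2}.
h_2 = x_1^{2} + x_2^{2} + x_1 + x_2, LT = x_1^{2}.

S(h_1,h_2): lcm = x_1^{2}. S = x_2^{2} + x_1 + x_2.
  leading term x_2^{2}: no divisor's leading term divides it; move x_2^{2} to the remainder.
  leading term x_1: no divisor's leading term divides it; move x_1 to the remainder.
  leading term x_2: no divisor's leading term divides it; move x_2 to the remainder.
  remainder x_2^{2} + x_1 + x_2 ≠ 0; add k_3 = x_2^{2} + x_1 + x_2 to the basis.

The other S-polynomials (S(h_1,k_3), S(h_2,k_3)) all reduce to 0 modulo the current basis, so we have a Gröbner basis.
Inter-reduce: drop elements whose leading term is divisible by another's, tail-reduce, and make monic.
Reduced Gröbner basis: {x_1^{2}, x_2^{2} + x_1 + x_2}.

Same reduced basis, so the two generating sets span the same ideal.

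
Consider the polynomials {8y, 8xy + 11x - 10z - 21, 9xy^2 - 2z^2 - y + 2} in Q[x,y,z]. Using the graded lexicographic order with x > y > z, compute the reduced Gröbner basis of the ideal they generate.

Buchberger's algorithm terminates because the ascending chain of leading-term ideals stabilizes.

f_1 = 8y, LT = y.
f_2 = 8xy + 11x - 10z - 21, LT = xy.
f_3 = 9xy^2 - 2z^2 - y + 2, LT = xy^2.

S(f_1,f_2): lcm = xy. S = -11/8x + 5/4z + 21/8.
  leading term x: no divisor's leading term divides it; move -11/8x to the remainder.
  leading term z: no divisor's leading term divides it; move 5/4z to the remainder.
  leading term 1: no divisor's leading term divides it; move 21/8 to the remainder.
  remainder -11/8x + 5/4z + 21/8 ≠ 0; add g_4 = -11/8x + 5/4z + 21/8 to the basis.

S(f_1,f_3): lcm = xy^2. S = 2/9z^2 + 1/9y - 2/9.
  leading term z^2: no divisor's leading term divides it; move 2/9z^2 to the remainder.
  leading term y: subtract (1/72)·f_1 from 1/9y - 2/9 → -2/9
  leading term 1: no divisor's leading term divides it; move -2/9 to the remainder.
  remainder 2/9z^2 - 2/9 ≠ 0; add g_5 = 2/9z^2 - 2/9 to the basis.

S(f_2,f_3): lcm = xy^2. S = 11/8xy - 5/4yz + 2/9z^2 - 181/72y - 2/9.
  leading term xy: subtract (11/64x)·f_1 from 11/8xy - 5/4yz + 2/9z^2 - 181/72y - 2/9 → -5/4yz + 2/9z^2 - 181/72y - 2/9
  leading term yz: subtract (-5/32z)·f_1 from -5/4yz + 2/9z^2 - 181/72y - 2/9 → 2/9z^2 - 181/72y - 2/9
  leading term z^2: subtract (1)·g_5 from 2/9z^2 - 181/72y - 2/9 → -181/72y
  leading term y: subtract (-181/576)·f_1 from -181/72y → 0
  remainder 0.

S(f_1,g_4): leading monomials are coprime, so the S-polynomial reduces to 0 (Buchberger's first criterion).
S(f_2,g_4): lcm = xy. S = 10/11yz + 11/8x + 21/11y - 5/4z - 21/8.
  leading term yz: subtract (5/44z)·f_1 from 10/11yz + 11/8x + 21/11y - 5/4z - 21/8 → 11/8x + 21/11y - 5/4z - 21/8
  leading term x: subtract (-1)·g_4 from 11/8x + 21/11y - 5/4z - 21/8 → 21/11y
  leading term y: subtract (21/88)·f_1 from 21/11y → 0
  remainder 0.

S(f_3,g_4): lcm = xy^2. S = 10/11y^2z + 21/11y^2 - 2/9z^2 - 1/9y + 2/9.
  leading term y^2z: subtract (5/44yz)·f_1 from 10/11y^2z + 21/11y^2 - 2/9z^2 - 1/9y + 2/9 → 21/11y^2 - 2/9z^2 - 1/9y + 2/9
  leading term y^2: subtract (21/88y)·f_1 from 21/11y^2 - 2/9z^2 - 1/9y + 2/9 → -2/9z^2 - 1/9y + 2/9
  leading term z^2: subtract (-1)·g_5 from -2/9z^2 - 1/9y + 2/9 → -1/9y
  leading term y: subtract (-1/72)·f_1 from -1/9y → 0
  remainder 0.

S(f_1,g_5): leading monomials are coprime, so the S-polynomial reduces to 0 (Buchberger's first criterion).
S(f_2,g_5): leading monomials are coprime, so the S-polynomial reduces to 0 (Buchberger's first criterion).
S(f_3,g_5): leading monomials are coprime, so the S-polynomial reduces to 0 (Buchberger's first criterion).
S(g_4,g_5): leading monomials are coprime, so the S-polynomial reduces to 0 (Buchberger's first criterion).
Every S-polynomial of the final basis reduces to 0, so we have a Gröbner basis.
Inter-reduce: drop elements whose leading term is divisible by another's, tail-reduce, and make monic.

G = {z^2 - 1, x - 10/11z - 21/11, y}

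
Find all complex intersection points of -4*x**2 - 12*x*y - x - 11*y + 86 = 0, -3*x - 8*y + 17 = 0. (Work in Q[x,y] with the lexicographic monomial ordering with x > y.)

Compute a lex Gröbner basis by Buchberger's algorithm.
f_1 = -4*x**2 - 12*x*y - x - 11*y + 86, LT = x**2.
f_2 = -3*x - 8*y + 17, LT = x.

S(f_1,f_2): lcm = x**2. S = 1/3*x*y + 71/12*x + 11/4*y - 43/2.
  leading term x*y: subtract (-1/9*y)·f_2 from 1/3*x*y + 71/12*x + 11/4*y - 43/2 → 71/12*x - 8/9*y**2 + 167/36*y - 43/2
  leading term x: subtract (-71/36)·f_2 from 71/12*x - 8/9*y**2 + 167/36*y - 43/2 → -8/9*y**2 - 401/36*y + 433/36
  leading term y**2: no divisor's leading term divides it; move -8/9*y**2 to the remainder.
  leading term y: no divisor's leading term divides it; move -401/36*y to the remainder.
  leading term 1: no divisor's leading term divides it; move 433/36 to the remainder.
  remainder -8/9*y**2 - 401/36*y + 433/36 ≠ 0; add h_3 = -8/9*y**2 - 401/36*y + 433/36 to the basis.

The other S-polynomials (S(f_1,h_3), S(f_2,h_3)) all reduce to 0 modulo the current basis, so we have a Gröbner basis.
Inter-reduce: drop elements whose leading term is divisible by another's, tail-reduce, and make monic.
Reduced Gröbner basis: {x + 8/3*y - 17/3, y**2 + 401/32*y - 433/32}.

From the last basis element, y**2 + 401/32*y - 433/32 = 0, so y takes values in {-433/32, 1}. Each choice, substituted upward through the basis, yields the corresponding point(s) of the solution set.
  y = -433/32: the earlier basis element becomes x - 167/4 = 0, giving x = 167/4 — point (167/4, -433/32).
  y = 1: the earlier basis element becomes x - 3 = 0, giving x = 3 — point (3, 1).
A lex Gröbner basis triangularizes the system, enabling back-substitution.

{(167/4, -433/32), (3, 1)}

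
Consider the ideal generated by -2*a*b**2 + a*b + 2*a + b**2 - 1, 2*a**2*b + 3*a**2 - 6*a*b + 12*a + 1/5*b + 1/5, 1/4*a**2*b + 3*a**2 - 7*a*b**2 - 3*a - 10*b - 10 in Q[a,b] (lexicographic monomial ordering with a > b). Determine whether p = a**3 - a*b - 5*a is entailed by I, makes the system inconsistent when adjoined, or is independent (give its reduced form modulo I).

First compute the reduced Gröbner basis of I by Buchberger's algorithm.
f_1 = -2*a*b**2 + a*b + 2*a + b**2 - 1, LT = a*b**2.
f_2 = 2*a**2*b + 3*a**2 - 6*a*b + 12*a + 1/5*b + 1/5, LT = a**2*b.
f_3 = 1/4*a**2*b + 3*a**2 - 7*a*b**2 - 3*a - 10*b - 10, LT = a**2*b.

S(f_1,f_2): lcm = a**2*b**2. S = -2*a**2*b - a**2 + 5/2*a*b**2 - 6*a*b + 1/2*a - 1/10*b**2 - 1/10*b.
  reduce S modulo (f_1, f_2, f_3):
  remainder 2*a**2 - 43/4*a*b + 15*a + 23/20*b**2 + 1/10*b - 21/20 ≠ 0; add h_4 = 2*a**2 - 43/4*a*b + 15*a + 23/20*b**2 + 1/10*b - 21/20 to the basis.

S(f_1,f_3): lcm = a**2*b**2. S = -25/2*a**2*b - a**2 + 28*a*b**3 - 1/2*a*b**2 + 12*a*b + 1/2*a + 40*b**2 + 40*b.
  reduce S modulo (f_1, f_2, f_3, h_4):
  remainder 3349/32*a*b - 353/8*a + 14*b**3 + 5847/160*b**2 + 2109/80*b + 611/160 ≠ 0; add h_5 = 3349/32*a*b - 353/8*a + 14*b**3 + 5847/160*b**2 + 2109/80*b + 611/160 to the basis.

S(f_2,f_3): lcm = a**2*b. S = -21/2*a**2 + 28*a*b**2 - 3*a*b + 18*a + 401/10*b + 401/10.
  reduce S modulo (f_1, f_2, f_3, h_4, h_5):
  remainder 353630/3349*a + 20356/3349*b**3 + 601201/16745*b**2 + 871921/16745*b + 74500/3349 ≠ 0; add h_6 = 353630/3349*a + 20356/3349*b**3 + 601201/16745*b**2 + 871921/16745*b + 74500/3349 to the basis.

S(f_1,h_4): lcm = a**2*b**2. S = -1/2*a**2*b - a**2 + 43/8*a*b**3 - 8*a*b**2 + 1/2*a - 23/40*b**4 - 1/20*b**3 + 21/40*b**2.
  reduce S modulo (f_1, f_2, f_3, h_4, h_5, h_6):
  remainder -23/40*b**4 + 7507303/2829040*b**3 - 11017323/5658080*b**2 - 14701641/5658080*b + 3645921/1414520 ≠ 0; add h_7 = -23/40*b**4 + 7507303/2829040*b**3 - 11017323/5658080*b**2 - 14701641/5658080*b + 3645921/1414520 to the basis.

S(f_2,h_4): lcm = a**2*b. S = 3/2*a**2 + 43/8*a*b**2 - 21/2*a*b + 6*a - 23/40*b**3 - 1/20*b**2 + 5/8*b + 1/10.
  reduce S modulo (f_1, f_2, f_3, h_4, h_5, h_6, h_7):
  remainder -175883/282904*b**3 + 22764773/14145200*b**2 + 5281923/14145200*b - 131385/70726 ≠ 0; add h_8 = -175883/282904*b**3 + 22764773/14145200*b**2 + 5281923/14145200*b - 131385/70726 to the basis.

S(f_1,h_5): lcm = a*b**2. S = -525/6698*a*b - a - 448/3349*b**4 - 5847/16745*b**3 - 25181/33490*b**2 - 611/16745*b + 1/2.
  reduce S modulo (f_1, f_2, f_3, h_4, h_5, h_6, h_7, h_8):
  remainder -3795411549656/1693467480125*b**2 + 946078654344/1693467480125*b + 86800736/31001693 ≠ 0; add h_9 = -3795411549656/1693467480125*b**2 + 946078654344/1693467480125*b + 86800736/31001693 to the basis.

S(f_2,h_5): lcm = a**2*b. S = 12871/6698*a**2 - 448/3349*a*b**3 - 5847/16745*a*b**2 - 54453/16745*a*b + 99859/16745*a + 1/10*b + 1/10.
  reduce S modulo (f_1, f_2, f_3, h_4, h_5, h_6, h_7, h_8, h_9):
  remainder 6707942800652092/39721353999368575*b + 6707942800652092/39721353999368575 ≠ 0; add h_10 = 6707942800652092/39721353999368575*b + 6707942800652092/39721353999368575 to the basis.

The other S-polynomials (S(f_3,h_4), S(f_3,h_5), S(h_4,h_5), S(f_1,h_6), S(f_2,h_6), S(f_3,h_6), S(h_4,h_6), S(h_5,h_6), S(f_1,h_7), S(f_2,h_7), S(f_3,h_7), S(h_4,h_7), S(h_5,h_7), S(h_6,h_7), S(f_1,h_8), S(f_2,h_8), S(f_3,h_8), S(h_4,h_8), S(h_5,h_8), S(h_6,h_8), S(h_7,h_8), S(f_1,h_9), S(f_2,h_9), S(f_3,h_9), S(h_4,h_9), S(h_5,h_9), S(h_6,h_9), S(h_7,h_9), S(h_8,h_9), S(f_1,h_10), S(f_2,h_10), S(f_3,h_10), S(h_4,h_10), S(h_5,h_10), S(h_6,h_10), S(h_7,h_10), S(h_8,h_10), S(h_9,h_10)) all reduce to 0 modulo the current basis, so we have a Gröbner basis.
Inter-reduce: drop elements whose leading term is divisible by another's, tail-reduce, and make monic.
Reduced Gröbner basis: {a, b + 1}.
Label its elements g_1 = a, g_2 = b + 1.

Reduce p = a**3 - a*b - 5*a modulo G:
  leading term a**3: subtract (a**2)·g_1 from a**3 - a*b - 5*a → -a*b - 5*a
  leading term a*b: subtract (-b)·g_1 from -a*b - 5*a → -5*a
  leading term a: subtract (-5)·g_1 from -5*a → 0
  normal form = 0.
Since the normal form is 0, p ∈ I.

a**3 - a*b - 5*a lies in I (it reduces to 0).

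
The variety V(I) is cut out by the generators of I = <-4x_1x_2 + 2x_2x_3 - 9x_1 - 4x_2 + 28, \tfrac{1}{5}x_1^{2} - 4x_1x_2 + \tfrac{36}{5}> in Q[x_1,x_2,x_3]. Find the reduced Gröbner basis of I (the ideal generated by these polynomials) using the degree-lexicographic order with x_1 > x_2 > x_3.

The reduced Gröbner basis is the canonical form of the ideal for this ordering.

f_1 = -4x_1x_2 + 2x_2x_3 - 9x_1 - 4x_2 + 28, LT = x_1x_2.
f_2 = \tfrac{1}{5}x_1^{2} - 4x_1x_2 + \tfrac{36}{5}, LT = x_1^{2}.

S(f_1,f_2): lcm = x_1^{2}x_2. S = 20x_1x_2^{2} - \tfrac{1}{2}x_1x_2x_3 + \tfrac{9}{4}x_1^{2} + x_1x_2 - 7x_1 - 36x_2.
  reduce S modulo (f_1, f_2):
  remainder 10x_2^{2}x_3 - \tfrac{1}{4}x_2x_3^{2} + \tfrac{9}{8}x_1x_3 - 20x_2^{2} + x_2x_3 - \tfrac{37}{4}x_1 + 103x_2 - \tfrac{7}{2}x_3 - 74 ≠ 0; add g_3 = 10x_2^{2}x_3 - \tfrac{1}{4}x_2x_3^{2} + \tfrac{9}{8}x_1x_3 - 20x_2^{2} + x_2x_3 - \tfrac{37}{4}x_1 + 103x_2 - \tfrac{7}{2}x_3 - 74 to the basis.

The other S-polynomials (S(f_1,g_3), S(f_2,g_3)) all reduce to 0 modulo the current basis, so we have a Gröbner basis.

G = {x_2^{2}x_3 - \tfrac{1}{40}x_2x_3^{2} + \tfrac{9}{80}x_1x_3 - 2x_2^{2} + \tfrac{1}{10}x_2x_3 - \tfrac{37}{40}x_1 + \tfrac{103}{10}x_2 - \tfrac{7}{20}x_3 - \tfrac{37}{5}, x_1^{2} - 10x_2x_3 + 45x_1 + 20x_2 - 104, x_1x_2 - \tfrac{1}{2}x_2x_3 + \tfrac{9}{4}x_1 + x_2 - 7}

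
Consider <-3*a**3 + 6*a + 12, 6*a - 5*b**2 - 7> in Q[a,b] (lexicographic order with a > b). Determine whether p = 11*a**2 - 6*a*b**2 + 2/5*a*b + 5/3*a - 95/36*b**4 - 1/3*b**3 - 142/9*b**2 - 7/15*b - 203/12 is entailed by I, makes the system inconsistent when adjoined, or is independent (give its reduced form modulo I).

11*a**2 - 6*a*b**2 + 2/5*a*b + 5/3*a - 95/36*b**4 - 1/3*b**3 - 142/9*b**2 - 7/15*b - 203/12 lies in I (it reduces to 0).

First compute the reduced Gröbner basis of I by Buchberger's algorithm.
f_1 = -3*a**3 + 6*a + 12, LT = a**3.
f_2 = 6*a - 5*b**2 - 7, LT = a.

S(f_1,f_2): lcm = a**3. S = 5/6*a**2*b**2 + 7/6*a**2 - 2*a - 4.
  leading term a**2*b**2: subtract (5/36*a*b**2)·f_2 from 5/6*a**2*b**2 + 7/6*a**2 - 2*a - 4 → 7/6*a**2 + 25/36*a*b**4 + 35/36*a*b**2 - 2*a - 4
  leading term a**2: subtract (7/36*a)·f_2 from 7/6*a**2 + 25/36*a*b**4 + 35/36*a*b**2 - 2*a - 4 → 25/36*a*b**4 + 35/18*a*b**2 - 23/36*a - 4
  leading term a*b**4: subtract (25/216*b**4)·f_2 from 25/36*a*b**4 + 35/18*a*b**2 - 23/36*a - 4 → 35/18*a*b**2 - 23/36*a + 125/216*b**6 + 175/216*b**4 - 4
  leading term a*b**2: subtract (35/108*b**2)·f_2 from 35/18*a*b**2 - 23/36*a + 125/216*b**6 + 175/216*b**4 - 4 → -23/36*a + 125/216*b**6 + 175/72*b**4 + 245/108*b**2 - 4
  leading term a: subtract (-23/216)·f_2 from -23/36*a + 125/216*b**6 + 175/72*b**4 + 245/108*b**2 - 4 → 125/216*b**6 + 175/72*b**4 + 125/72*b**2 - 1025/216
  leading term b**6: no divisor's leading term divides it; move 125/216*b**6 to the remainder.
  leading term b**4: no divisor's leading term divides it; move 175/72*b**4 to the remainder.
  leading term b**2: no divisor's leading term divides it; move 125/72*b**2 to the remainder.
  leading term 1: no divisor's leading term divides it; move -1025/216 to the remainder.
  remainder 125/216*b**6 + 175/72*b**4 + 125/72*b**2 - 1025/216 ≠ 0; add h_3 = 125/216*b**6 + 175/72*b**4 + 125/72*b**2 - 1025/216 to the basis.

The other S-polynomials (S(f_1,h_3), S(f_2,h_3)) all reduce to 0 modulo the current basis, so we have a Gröbner basis.
Inter-reduce: drop elements whose leading term is divisible by another's, tail-reduce, and make monic.
Reduced Gröbner basis: {a - 5/6*b**2 - 7/6, b**6 + 21/5*b**4 + 3*b**2 - 41/5}.
Label its elements g_1 = a - 5/6*b**2 - 7/6, g_2 = b**6 + 21/5*b**4 + 3*b**2 - 41/5.

Reduce p = 11*a**2 - 6*a*b**2 + 2/5*a*b + 5/3*a - 95/36*b**4 - 1/3*b**3 - 142/9*b**2 - 7/15*b - 203/12 modulo G:
  leading term a**2: subtract (11*a)·g_1 from 11*a**2 - 6*a*b**2 + 2/5*a*b + 5/3*a - 95/36*b**4 - 1/3*b**3 - 142/9*b**2 - 7/15*b - 203/12 → 19/6*a*b**2 + 2/5*a*b + 29/2*a - 95/36*b**4 - 1/3*b**3 - 142/9*b**2 - 7/15*b - 203/12
  leading term a*b**2: subtract (19/6*b**2)·g_1 from 19/6*a*b**2 + 2/5*a*b + 29/2*a - 95/36*b**4 - 1/3*b**3 - 142/9*b**2 - 7/15*b - 203/12 → 2/5*a*b + 29/2*a - 1/3*b**3 - 145/12*b**2 - 7/15*b - 203/12
  leading term a*b: subtract (2/5*b)·g_1 from 2/5*a*b + 29/2*a - 1/3*b**3 - 145/12*b**2 - 7/15*b - 203/12 → 29/2*a - 145/12*b**2 - 203/12
  leading term a: subtract (29/2)·g_1 from 29/2*a - 145/12*b**2 - 203/12 → 0
  normal form = 0.
Since the normal form is 0, p ∈ I.

Ideal membership is decidable via reduction modulo a Gröbner basis.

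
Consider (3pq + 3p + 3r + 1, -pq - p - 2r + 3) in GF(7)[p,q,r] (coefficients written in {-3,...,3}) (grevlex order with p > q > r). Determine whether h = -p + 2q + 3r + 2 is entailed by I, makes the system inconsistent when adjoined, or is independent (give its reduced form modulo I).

-p + 2q + 3r + 2 is independent of I; its normal form modulo I is -p + 2q - 2.

First compute the reduced Gröbner basis of I by Buchberger's algorithm.
f_1 = 3pq + 3p + 3r + 1, LT = pq.
f_2 = -pq - p - 2r + 3, LT = pq.

S(f_1,f_2): lcm = pq. S = -r + 1.
  leading term r: no divisor's leading term divides it; move -r to the remainder.
  leading term 1: no divisor's leading term divides it; move 1 to the remainder.
  remainder -r + 1 ≠ 0; add k_3 = -r + 1 to the basis.

The other S-polynomials (S(f_1,k_3), S(f_2,k_3)) all reduce to 0 modulo the current basis, so we have a Gröbner basis.
Inter-reduce: drop elements whose leading term is divisible by another's, tail-reduce, and make monic.
Reduced Gröbner basis: {pq + p - 1, r - 1}.
Label its elements g_1 = pq + p - 1, g_2 = r - 1.

Reduce h = -p + 2q + 3r + 2 modulo G:
  leading term p: no divisor's leading term divides it; move -p to the remainder.
  leading term q: no divisor's leading term divides it; move 2q to the remainder.
  leading term r: subtract (3)·g_2 from 3r + 2 → -2
  leading term 1: no divisor's leading term divides it; move -2 to the remainder.
  normal form = -p + 2q - 2.
The normal form is nonzero, so h ∉ I. Since h minus its normal form lies in I, I + (h) = I + (n) where n = -p + 2q - 2; decide whether this ideal is the whole ring.
Run Buchberger on G together with n (pairs among the g_i already reduce to 0 since G is a Gröbner basis):
g_1 = pq + p - 1, LT = pq.
g_2 = r - 1, LT = r.
n = -p + 2q - 2, LT = p.

S(g_1,n): lcm = pq. S = 2q^2 + p - 2q - 1.
  leading term q^2: no divisor's leading term divides it; move 2q^2 to the remainder.
  leading term p: subtract (-1)·n from p - 2q - 1 → -3
  leading term 1: no divisor's leading term divides it; move -3 to the remainder.
  remainder 2q^2 - 3 ≠ 0; add m_4 = 2q^2 - 3 to the basis.

The other S-polynomials (S(g_1,g_2), S(g_2,n), S(g_1,m_4), S(g_2,m_4), S(n,m_4)) all reduce to 0 modulo the current basis, so we have a Gröbner basis.
Inter-reduce: drop elements whose leading term is divisible by another's, tail-reduce, and make monic.
Reduced Gröbner basis: {q^2 + 2, p - 2q + 2, r - 1}.
The reduced Gröbner basis of I + (h) is {q^2 + 2, p - 2q + 2, r - 1} ≠ {1}, a proper ideal, so the enlarged system stays consistent: h is independent of I, with normal form -p + 2q - 2.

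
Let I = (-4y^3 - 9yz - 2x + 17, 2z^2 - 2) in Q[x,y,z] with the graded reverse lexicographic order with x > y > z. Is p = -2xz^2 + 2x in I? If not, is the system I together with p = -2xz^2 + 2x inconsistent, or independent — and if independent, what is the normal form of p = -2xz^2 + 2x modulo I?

First compute the reduced Gröbner basis of I by Buchberger's algorithm.
f_1 = -4y^3 - 9yz - 2x + 17, LT = y^3.
f_2 = 2z^2 - 2, LT = z^2.

The S-polynomials (S(f_1,f_2)) all reduce to 0 modulo the current basis, so we have a Gröbner basis.
Inter-reduce: drop elements whose leading term is divisible by another's, tail-reduce, and make monic.
Reduced Gröbner basis: {y^3 + 9/4yz + 1/2x - 17/4, z^2 - 1}.
Label its elements g_1 = y^3 + 9/4yz + 1/2x - 17/4, g_2 = z^2 - 1.

Reduce p = -2xz^2 + 2x modulo G:
  leading term xz^2: subtract (-2x)·g_2 from -2xz^2 + 2x → 0
  normal form = 0.
Since the normal form is 0, p ∈ I.

The remainder on division by a Gröbner basis is unique — it is the normal form.

-2xz^2 + 2x lies in I (it reduces to 0).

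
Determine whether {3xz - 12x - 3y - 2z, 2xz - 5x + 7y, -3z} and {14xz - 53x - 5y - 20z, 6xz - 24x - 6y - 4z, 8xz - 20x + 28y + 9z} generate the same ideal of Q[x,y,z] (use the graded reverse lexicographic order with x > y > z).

Yes, the ideals are equal.

Two ideals are equal iff their reduced Gröbner bases coincide (the reduced basis is unique for a fixed ordering).
Buchberger on the first generating set:
f_1 = 3xz - 12x - 3y - 2z, LT = xz.
f_2 = 2xz - 5x + 7y, LT = xz.
f_3 = -3z, LT = z.

S(f_1,f_2): lcm = xz. S = -\tfrac{3}{2}x - \tfrac{9}{2}y - \tfrac{2}{3}z.
  leading term x: no divisor's leading term divides it; move -\tfrac{3}{2}x to the remainder.
  leading term y: no divisor's leading term divides it; move -\tfrac{9}{2}y to the remainder.
  leading term z: subtract (\tfrac{2}{9})·f_3 from -\tfrac{2}{3}z → 0
  remainder -\tfrac{3}{2}x - \tfrac{9}{2}y ≠ 0; add g_4 = -\tfrac{3}{2}x - \tfrac{9}{2}y to the basis.

S(f_1,f_3): lcm = xz. S = -4x - y - \tfrac{2}{3}z.
  leading term x: subtract (\tfrac{8}{3})·g_4 from -4x - y - \tfrac{2}{3}z → 11y - \tfrac{2}{3}z
  leading term y: no divisor's leading term divides it; move 11y to the remainder.
  leading term z: subtract (\tfrac{2}{9})·f_3 from -\tfrac{2}{3}z → 0
  remainder 11y ≠ 0; add g_5 = 11y to the basis.

The other S-polynomials (S(f_2,f_3), S(f_1,g_4), S(f_2,g_4), S(f_3,g_4), S(f_1,g_5), S(f_2,g_5), S(f_3,g_5), S(g_4,g_5)) all reduce to 0 modulo the current basis, so we have a Gröbner basis.
Inter-reduce: drop elements whose leading term is divisible by another's, tail-reduce, and make monic.
Reduced Gröbner basis: {x, y, z}.

Buchberger on the second generating set:
h_1 = 14xz - 53x - 5y - 20z, LT = xz.
h_2 = 6xz - 24x - 6y - 4z, LT = xz.
h_3 = 8xz - 20x + 28y + 9z, LT = xz.

S(h_1,h_2): lcm = xz. S = \tfrac{3}{14}x + \tfrac{9}{14}y - \tfrac{16}{21}z.
  leading term x: no divisor's leading term divides it; move \tfrac{3}{14}x to the remainder.
  leading term y: no divisor's leading term divides it; move \tfrac{9}{14}y to the remainder.
  leading term z: no divisor's leading term divides it; move -\tfrac{16}{21}z to the remainder.
  remainder \tfrac{3}{14}x + \tfrac{9}{14}y - \tfrac{16}{21}z ≠ 0; add k_4 = \tfrac{3}{14}x + \tfrac{9}{14}y - \tfrac{16}{21}z to the basis.

S(h_1,h_3): lcm = xz. S = -\tfrac{9}{7}x - \tfrac{27}{7}y - \tfrac{143}{56}z.
  leading term x: subtract (-6)·k_4 from -\tfrac{9}{7}x - \tfrac{27}{7}y - \tfrac{143}{56}z → -\tfrac{57}{8}z
  leading term z: no divisor's leading term divides it; move -\tfrac{57}{8}z to the remainder.
  remainder -\tfrac{57}{8}z ≠ 0; add k_5 = -\tfrac{57}{8}z to the basis.

S(h_1,k_4): lcm = xz. S = -3yz + \tfrac{32}{9}z^{2} - \tfrac{53}{14}x - \tfrac{5}{14}y - \tfrac{10}{7}z.
  leading term yz: subtract (\tfrac{8}{19}y)·k_5 from -3yz + \tfrac{32}{9}z^{2} - \tfrac{53}{14}x - \tfrac{5}{14}y - \tfrac{10}{7}z → \tfrac{32}{9}z^{2} - \tfrac{53}{14}x - \tfrac{5}{14}y - \tfrac{10}{7}z
  leading term z^{2}: subtract (-\tfrac{256}{513}z)·k_5 from \tfrac{32}{9}z^{2} - \tfrac{53}{14}x - \tfrac{5}{14}y - \tfrac{10}{7}z → -\tfrac{53}{14}x - \tfrac{5}{14}y - \tfrac{10}{7}z
  leading term x: subtract (-\tfrac{53}{3})·k_4 from -\tfrac{53}{14}x - \tfrac{5}{14}y - \tfrac{10}{7}z → 11y - \tfrac{134}{9}z
  leading term y: no divisor's leading term divides it; move 11y to the remainder.
  leading term z: subtract (\tfrac{1072}{513})·k_5 from -\tfrac{134}{9}z → 0
  remainder 11y ≠ 0; add k_6 = 11y to the basis.

The other S-polynomials (S(h_2,h_3), S(h_2,k_4), S(h_3,k_4), S(h_1,k_5), S(h_2,k_5), S(h_3,k_5), S(k_4,k_5), S(h_1,k_6), S(h_2,k_6), S(h_3,k_6), S(k_4,k_6), S(k_5,k_6)) all reduce to 0 modulo the current basis, so we have a Gröbner basis.
Inter-reduce: drop elements whose leading term is divisible by another's, tail-reduce, and make monic.
Reduced Gröbner basis: {x, y, z}.

Same reduced basis, so the two generating sets span the same ideal.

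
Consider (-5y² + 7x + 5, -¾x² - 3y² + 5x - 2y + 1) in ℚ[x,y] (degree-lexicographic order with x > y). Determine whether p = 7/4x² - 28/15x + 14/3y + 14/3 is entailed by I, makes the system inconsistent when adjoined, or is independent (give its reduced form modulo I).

First compute the reduced Gröbner basis of I by Buchberger's algorithm.
f_1 = -5y² + 7x + 5, LT = y².
f_2 = -¾x² - 3y² + 5x - 2y + 1, LT = x².

The S-polynomials (S(f_1,f_2)) all reduce to 0 modulo the current basis, so we have a Gröbner basis.
Inter-reduce: drop elements whose leading term is divisible by another's, tail-reduce, and make monic.
Reduced Gröbner basis: {x² - 16/15x + 8/3y + 8/3, y² - 7/5x - 1}.
Label its elements g_1 = x² - 16/15x + 8/3y + 8/3, g_2 = y² - 7/5x - 1.

Reduce p = 7/4x² - 28/15x + 14/3y + 14/3 modulo G:
  leading term x²: subtract (7/4)·g_1 from 7/4x² - 28/15x + 14/3y + 14/3 → 0
  normal form = 0.
Since the normal form is 0, p ∈ I.

The remainder on division by a Gröbner basis is unique — it is the normal form.

7/4x² - 28/15x + 14/3y + 14/3 lies in I (it reduces to 0).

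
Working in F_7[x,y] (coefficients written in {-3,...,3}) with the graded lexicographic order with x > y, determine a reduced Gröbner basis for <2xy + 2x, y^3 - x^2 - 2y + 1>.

G = {x^3 - 2x, y^3 - x^2 - 2y + 1, xy + x}

f_1 = 2xy + 2x, LT = xy.
f_2 = y^3 - x^2 - 2y + 1, LT = y^3.

S(f_1,f_2): lcm = xy^3. S = x^3 + xy^2 + 2xy - x.
  reduce S modulo (f_1, f_2):
  remainder x^3 - 2x ≠ 0; add g_3 = x^3 - 2x to the basis.

The other S-polynomials (S(f_1,g_3), S(f_2,g_3)) all reduce to 0 modulo the current basis, so we have a Gröbner basis.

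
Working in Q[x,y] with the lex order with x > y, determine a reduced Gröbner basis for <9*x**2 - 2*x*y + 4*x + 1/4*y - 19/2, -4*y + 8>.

G = {x**2 - 1, y - 2}

f_1 = 9*x**2 - 2*x*y + 4*x + 1/4*y - 19/2, LT = x**2.
f_2 = -4*y + 8, LT = y.

The S-polynomials (S(f_1,f_2)) all reduce to 0 modulo the current basis, so we have a Gröbner basis.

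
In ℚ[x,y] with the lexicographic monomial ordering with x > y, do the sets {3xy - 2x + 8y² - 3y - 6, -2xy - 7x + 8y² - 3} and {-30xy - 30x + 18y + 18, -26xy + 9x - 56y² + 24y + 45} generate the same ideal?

Yes, the ideals are equal.

Equality of ideals is decidable: compute both reduced Gröbner bases (unique for the ordering) and check whether they agree.
Buchberger on the first generating set:
f_1 = 3xy - 2x + 8y² - 3y - 6, LT = xy.
f_2 = -2xy - 7x + 8y² - 3, LT = xy.

S(f_1,f_2): lcm = xy. S = -25/6x + 20/3y² - y - 7/2.
  leading term x: no divisor's leading term divides it; move -25/6x to the remainder.
  leading term y²: no divisor's leading term divides it; move 20/3y² to the remainder.
  leading term y: no divisor's leading term divides it; move -y to the remainder.
  leading term 1: no divisor's leading term divides it; move -7/2 to the remainder.
  remainder -25/6x + 20/3y² - y - 7/2 ≠ 0; add g_3 = -25/6x + 20/3y² - y - 7/2 to the basis.

S(f_1,g_3): lcm = xy. S = -⅔x + 8/5y³ + 182/75y² - 46/25y - 2.
  leading term x: subtract (4/25)·g_3 from -⅔x + 8/5y³ + 182/75y² - 46/25y - 2 → 8/5y³ + 34/25y² - 42/25y - 36/25
  leading term y³: no divisor's leading term divides it; move 8/5y³ to the remainder.
  leading term y²: no divisor's leading term divides it; move 34/25y² to the remainder.
  leading term y: no divisor's leading term divides it; move -42/25y to the remainder.
  leading term 1: no divisor's leading term divides it; move -36/25 to the remainder.
  remainder 8/5y³ + 34/25y² - 42/25y - 36/25 ≠ 0; add g_4 = 8/5y³ + 34/25y² - 42/25y - 36/25 to the basis.

The other S-polynomials (S(f_2,g_3), S(f_1,g_4), S(f_2,g_4), S(g_3,g_4)) all reduce to 0 modulo the current basis, so we have a Gröbner basis.
Inter-reduce: drop elements whose leading term is divisible by another's, tail-reduce, and make monic.
Reduced Gröbner basis: {x - 8/5y² + 6/25y + 21/25, y³ + 17/20y² - 21/20y - 9/10}.

Buchberger on the second generating set:
h_1 = -30xy - 30x + 18y + 18, LT = xy.
h_2 = -26xy + 9x - 56y² + 24y + 45, LT = xy.

S(h_1,h_2): lcm = xy. S = 35/26x - 28/13y² + 21/65y + 147/130.
  leading term x: no divisor's leading term divides it; move 35/26x to the remainder.
  leading term y²: no divisor's leading term divides it; move -28/13y² to the remainder.
  leading term y: no divisor's leading term divides it; move 21/65y to the remainder.
  leading term 1: no divisor's leading term divides it; move 147/130 to the remainder.
  remainder 35/26x - 28/13y² + 21/65y + 147/130 ≠ 0; add k_3 = 35/26x - 28/13y² + 21/65y + 147/130 to the basis.

S(h_1,k_3): lcm = xy. S = x + 8/5y³ - 6/25y² - 36/25y - ⅗.
  leading term x: subtract (26/35)·k_3 from x + 8/5y³ - 6/25y² - 36/25y - ⅗ → 8/5y³ + 34/25y² - 42/25y - 36/25
  leading term y³: no divisor's leading term divides it; move 8/5y³ to the remainder.
  leading term y²: no divisor's leading term divides it; move 34/25y² to the remainder.
  leading term y: no divisor's leading term divides it; move -42/25y to the remainder.
  leading term 1: no divisor's leading term divides it; move -36/25 to the remainder.
  remainder 8/5y³ + 34/25y² - 42/25y - 36/25 ≠ 0; add k_4 = 8/5y³ + 34/25y² - 42/25y - 36/25 to the basis.

The other S-polynomials (S(h_2,k_3), S(h_1,k_4), S(h_2,k_4), S(k_3,k_4)) all reduce to 0 modulo the current basis, so we have a Gröbner basis.
Inter-reduce: drop elements whose leading term is divisible by another's, tail-reduce, and make monic.
Reduced Gröbner basis: {x - 8/5y² + 6/25y + 21/25, y³ + 17/20y² - 21/20y - 9/10}.

Same reduced basis, so the two generating sets span the same ideal.
The same test decides containment: I ⊆ J iff every generator of I reduces to 0 modulo a Gröbner basis of J.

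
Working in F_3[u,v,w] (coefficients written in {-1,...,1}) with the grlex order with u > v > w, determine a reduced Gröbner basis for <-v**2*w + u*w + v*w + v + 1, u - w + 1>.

Buchberger's algorithm terminates because the ascending chain of leading-term ideals stabilizes.

f_1 = -v**2*w + u*w + v*w + v + 1, LT = v**2*w.
f_2 = u - w + 1, LT = u.

The S-polynomials (S(f_1,f_2)) all reduce to 0 modulo the current basis, so we have a Gröbner basis.

G = {v**2*w - v*w - w**2 - v + w - 1, u - w + 1}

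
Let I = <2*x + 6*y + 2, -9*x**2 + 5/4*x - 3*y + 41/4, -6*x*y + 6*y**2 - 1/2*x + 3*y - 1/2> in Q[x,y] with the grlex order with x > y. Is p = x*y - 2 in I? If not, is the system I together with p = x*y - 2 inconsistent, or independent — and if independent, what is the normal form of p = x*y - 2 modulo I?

First compute the reduced Gröbner basis of I by Buchberger's algorithm.
f_1 = 2*x + 6*y + 2, LT = x.
f_2 = -9*x**2 + 5/4*x - 3*y + 41/4, LT = x**2.
f_3 = -6*x*y + 6*y**2 - 1/2*x + 3*y - 1/2, LT = x*y.

S(f_1,f_2): lcm = x**2. S = 3*x*y + 41/36*x - 1/3*y + 41/36.
  leading term x*y: subtract (3/2*y)·f_1 from 3*x*y + 41/36*x - 1/3*y + 41/36 → -9*y**2 + 41/36*x - 10/3*y + 41/36
  leading term y**2: no divisor's leading term divides it; move -9*y**2 to the remainder.
  leading term x: subtract (41/72)·f_1 from 41/36*x - 10/3*y + 41/36 → -27/4*y
  leading term y: no divisor's leading term divides it; move -27/4*y to the remainder.
  remainder -9*y**2 - 27/4*y ≠ 0; add h_4 = -9*y**2 - 27/4*y to the basis.

S(f_1,f_3): lcm = x*y. S = 4*y**2 - 1/12*x + 3/2*y - 1/12.
  leading term y**2: subtract (-4/9)·h_4 from 4*y**2 - 1/12*x + 3/2*y - 1/12 → -1/12*x - 3/2*y - 1/12
  leading term x: subtract (-1/24)·f_1 from -1/12*x - 3/2*y - 1/12 → -5/4*y
  leading term y: no divisor's leading term divides it; move -5/4*y to the remainder.
  remainder -5/4*y ≠ 0; add h_5 = -5/4*y to the basis.

The other S-polynomials (S(f_2,f_3), S(f_1,h_4), S(f_2,h_4), S(f_3,h_4), S(f_1,h_5), S(f_2,h_5), S(f_3,h_5), S(h_4,h_5)) all reduce to 0 modulo the current basis, so we have a Gröbner basis.
Inter-reduce: drop elements whose leading term is divisible by another's, tail-reduce, and make monic.
Reduced Gröbner basis: {x + 1, y}.
Label its elements g_1 = x + 1, g_2 = y.

Reduce p = x*y - 2 modulo G:
  leading term x*y: subtract (y)·g_1 from x*y - 2 → -y - 2
  leading term y: subtract (-1)·g_2 from -y - 2 → -2
  leading term 1: no divisor's leading term divides it; move -2 to the remainder.
  normal form = -2.
The normal form is nonzero, so p ∉ I. Since p minus its normal form lies in I, I + (p) = I + (r) where r = -2; decide whether this ideal is the whole ring.
Here r = -2 is a nonzero constant, hence a unit: 1 ∈ I + (p), the Gröbner basis of I + (p) is {1}, and the enlarged system has no common solution — adjoining p is inconsistent.

Ideal membership is decidable via reduction modulo a Gröbner basis.

Adjoining x*y - 2 makes the ideal the whole ring: the system is inconsistent.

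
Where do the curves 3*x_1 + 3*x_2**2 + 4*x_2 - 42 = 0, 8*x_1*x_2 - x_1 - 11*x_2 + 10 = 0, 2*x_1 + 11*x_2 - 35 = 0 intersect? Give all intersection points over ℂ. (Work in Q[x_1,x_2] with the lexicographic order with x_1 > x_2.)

{(1, 3)}

Compute a lex Gröbner basis by Buchberger's algorithm.
f_1 = 3*x_1 + 3*x_2**2 + 4*x_2 - 42, LT = x_1.
f_2 = 8*x_1*x_2 - x_1 - 11*x_2 + 10, LT = x_1*x_2.
f_3 = 2*x_1 + 11*x_2 - 35, LT = x_1.

S(f_1,f_2): lcm = x_1*x_2. S = 1/8*x_1 + x_2**3 + 4/3*x_2**2 - 101/8*x_2 - 5/4.
  leading term x_1: subtract (1/24)·f_1 from 1/8*x_1 + x_2**3 + 4/3*x_2**2 - 101/8*x_2 - 5/4 → x_2**3 + 29/24*x_2**2 - 307/24*x_2 + 1/2
  leading term x_2**3: no divisor's leading term divides it; move x_2**3 to the remainder.
  leading term x_2**2: no divisor's leading term divides it; move 29/24*x_2**2 to the remainder.
  leading term x_2: no divisor's leading term divides it; move -307/24*x_2 to the remainder.
  leading term 1: no divisor's leading term divides it; move 1/2 to the remainder.
  remainder x_2**3 + 29/24*x_2**2 - 307/24*x_2 + 1/2 ≠ 0; add h_4 = x_2**3 + 29/24*x_2**2 - 307/24*x_2 + 1/2 to the basis.

S(f_1,f_3): lcm = x_1. S = x_2**2 - 25/6*x_2 + 7/2.
  leading term x_2**2: no divisor's leading term divides it; move x_2**2 to the remainder.
  leading term x_2: no divisor's leading term divides it; move -25/6*x_2 to the remainder.
  leading term 1: no divisor's leading term divides it; move 7/2 to the remainder.
  remainder x_2**2 - 25/6*x_2 + 7/2 ≠ 0; add h_5 = x_2**2 - 25/6*x_2 + 7/2 to the basis.

S(f_2,f_3): lcm = x_1*x_2. S = -1/8*x_1 - 11/2*x_2**2 + 129/8*x_2 + 5/4.
  leading term x_1: subtract (-1/24)·f_1 from -1/8*x_1 - 11/2*x_2**2 + 129/8*x_2 + 5/4 → -43/8*x_2**2 + 391/24*x_2 - 1/2
  leading term x_2**2: subtract (-43/8)·h_5 from -43/8*x_2**2 + 391/24*x_2 - 1/2 → -293/48*x_2 + 293/16
  leading term x_2: no divisor's leading term divides it; move -293/48*x_2 to the remainder.
  leading term 1: no divisor's leading term divides it; move 293/16 to the remainder.
  remainder -293/48*x_2 + 293/16 ≠ 0; add h_6 = -293/48*x_2 + 293/16 to the basis.

The other S-polynomials (S(f_1,h_4), S(f_2,h_4), S(f_3,h_4), S(f_1,h_5), S(f_2,h_5), S(f_3,h_5), S(h_4,h_5), S(f_1,h_6), S(f_2,h_6), S(f_3,h_6), S(h_4,h_6), S(h_5,h_6)) all reduce to 0 modulo the current basis, so we have a Gröbner basis.
Inter-reduce: drop elements whose leading term is divisible by another's, tail-reduce, and make monic.
Reduced Gröbner basis: {x_1 - 1, x_2 - 3}.

From the last basis element, x_2 - 3 = 0, so x_2 takes values in {3}. Each choice, substituted upward through the basis, yields the corresponding point(s) of the solution set.
  x_2 = 3: the earlier basis element becomes x_1 - 1 = 0, giving x_1 = 1 — point (1, 3).
Check: every point annihilates each of the original generators.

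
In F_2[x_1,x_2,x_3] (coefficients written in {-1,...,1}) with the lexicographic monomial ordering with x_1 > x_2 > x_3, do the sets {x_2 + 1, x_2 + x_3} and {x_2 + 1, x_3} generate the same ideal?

Since reduced Gröbner bases are canonical representatives of ideals under a given ordering, it suffices to compute and compare them.
Buchberger on the first generating set:
f_1 = x_2 + 1, LT = x_2.
f_2 = x_2 + x_3, LT = x_2.

S(f_1,f_2): lcm = x_2. S = x_3 + 1.
  leading term x_3: no divisor's leading term divides it; move x_3 to the remainder.
  leading term 1: no divisor's leading term divides it; move 1 to the remainder.
  remainder x_3 + 1 ≠ 0; add g_3 = x_3 + 1 to the basis.

S(f_1,g_3): leading monomials are coprime, so the S-polynomial reduces to 0 (Buchberger's first criterion).
S(f_2,g_3): leading monomials are coprime, so the S-polynomial reduces to 0 (Buchberger's first criterion).
Every S-polynomial of the final basis reduces to 0, so we have a Gröbner basis.
Inter-reduce: drop elements whose leading term is divisible by another's, tail-reduce, and make monic.
Reduced Gröbner basis: {x_2 + 1, x_3 + 1}.

Buchberger on the second generating set:
h_1 = x_2 + 1, LT = x_2.
h_2 = x_3, LT = x_3.

S(h_1,h_2): leading monomials are coprime, so the S-polynomial reduces to 0 (Buchberger's first criterion).
Every S-polynomial of the final basis reduces to 0, so we have a Gröbner basis.
Inter-reduce: drop elements whose leading term is divisible by another's, tail-reduce, and make monic.
Reduced Gröbner basis: {x_2 + 1, x_3}.

The bases are distinct; the ideals are different.

No, the ideals differ.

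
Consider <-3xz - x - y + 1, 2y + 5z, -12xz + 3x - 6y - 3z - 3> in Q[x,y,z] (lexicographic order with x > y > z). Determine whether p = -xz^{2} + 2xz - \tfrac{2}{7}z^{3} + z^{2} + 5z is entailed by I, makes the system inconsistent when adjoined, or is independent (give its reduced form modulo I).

First compute the reduced Gröbner basis of I by Buchberger's algorithm.
f_1 = -3xz - x - y + 1, LT = xz.
f_2 = 2y + 5z, LT = y.
f_3 = -12xz + 3x - 6y - 3z - 3, LT = xz.

S(f_1,f_2): leading monomials are coprime, so the S-polynomial reduces to 0 (Buchberger's first criterion).
S(f_1,f_3): lcm = xz. S = \tfrac{7}{12}x - \tfrac{1}{6}y - \tfrac{1}{4}z - \tfrac{7}{12}.
  leading term x: no divisor's leading term divides it; move \tfrac{7}{12}x to the remainder.
  leading term y: subtract (-\tfrac{1}{12})·f_2 from -\tfrac{1}{6}y - \tfrac{1}{4}z - \tfrac{7}{12} → \tfrac{1}{6}z - \tfrac{7}{12}
  leading term z: no divisor's leading term divides it; move \tfrac{1}{6}z to the remainder.
  leading term 1: no divisor's leading term divides it; move -\tfrac{7}{12} to the remainder.
  remainder \tfrac{7}{12}x + \tfrac{1}{6}z - \tfrac{7}{12} ≠ 0; add h_4 = \tfrac{7}{12}x + \tfrac{1}{6}z - \tfrac{7}{12} to the basis.

S(f_2,f_3): leading monomials are coprime, so the S-polynomial reduces to 0 (Buchberger's first criterion).
S(f_1,h_4): lcm = xz. S = \tfrac{1}{3}x + \tfrac{1}{3}y - \tfrac{2}{7}z^{2} + z - \tfrac{1}{3}.
  leading term x: subtract (\tfrac{4}{7})·h_4 from \tfrac{1}{3}x + \tfrac{1}{3}y - \tfrac{2}{7}z^{2} + z - \tfrac{1}{3} → \tfrac{1}{3}y - \tfrac{2}{7}z^{2} + \tfrac{19}{21}z
  leading term y: subtract (\tfrac{1}{6})·f_2 from \tfrac{1}{3}y - \tfrac{2}{7}z^{2} + \tfrac{19}{21}z → -\tfrac{2}{7}z^{2} + \tfrac{1}{14}z
  leading term z^{2}: no divisor's leading term divides it; move -\tfrac{2}{7}z^{2} to the remainder.
  leading term z: no divisor's leading term divides it; move \tfrac{1}{14}z to the remainder.
  remainder -\tfrac{2}{7}z^{2} + \tfrac{1}{14}z ≠ 0; add h_5 = -\tfrac{2}{7}z^{2} + \tfrac{1}{14}z to the basis.

S(f_2,h_4): leading monomials are coprime, so the S-polynomial reduces to 0 (Buchberger's first criterion).
S(f_3,h_4): lcm = xz. S = -\tfrac{1}{4}x + \tfrac{1}{2}y - \tfrac{2}{7}z^{2} + \tfrac{5}{4}z + \tfrac{1}{4}.
  leading term x: subtract (-\tfrac{3}{7})·h_4 from -\tfrac{1}{4}x + \tfrac{1}{2}y - \tfrac{2}{7}z^{2} + \tfrac{5}{4}z + \tfrac{1}{4} → \tfrac{1}{2}y - \tfrac{2}{7}z^{2} + \tfrac{37}{28}z
  leading term y: subtract (\tfrac{1}{4})·f_2 from \tfrac{1}{2}y - \tfrac{2}{7}z^{2} + \tfrac{37}{28}z → -\tfrac{2}{7}z^{2} + \tfrac{1}{14}z
  leading term z^{2}: subtract (1)·h_5 from -\tfrac{2}{7}z^{2} + \tfrac{1}{14}z → 0
  remainder 0.

S(f_1,h_5): lcm = xz^{2}. S = \tfrac{7}{12}xz + \tfrac{1}{3}yz - \tfrac{1}{3}z.
  leading term xz: subtract (-\tfrac{7}{36})·f_1 from \tfrac{7}{12}xz + \tfrac{1}{3}yz - \tfrac{1}{3}z → -\tfrac{7}{36}x + \tfrac{1}{3}yz - \tfrac{7}{36}y - \tfrac{1}{3}z + \tfrac{7}{36}
  leading term x: subtract (-\tfrac{1}{3})·h_4 from -\tfrac{7}{36}x + \tfrac{1}{3}yz - \tfrac{7}{36}y - \tfrac{1}{3}z + \tfrac{7}{36} → \tfrac{1}{3}yz - \tfrac{7}{36}y - \tfrac{5}{18}z
  leading term yz: subtract (\tfrac{1}{6}z)·f_2 from \tfrac{1}{3}yz - \tfrac{7}{36}y - \tfrac{5}{18}z → -\tfrac{7}{36}y - \tfrac{5}{6}z^{2} - \tfrac{5}{18}z
  leading term y: subtract (-\tfrac{7}{72})·f_2 from -\tfrac{7}{36}y - \tfrac{5}{6}z^{2} - \tfrac{5}{18}z → -\tfrac{5}{6}z^{2} + \tfrac{5}{24}z
  leading term z^{2}: subtract (\tfrac{35}{12})·h_5 from -\tfrac{5}{6}z^{2} + \tfrac{5}{24}z → 0
  remainder 0.

S(f_2,h_5): leading monomials are coprime, so the S-polynomial reduces to 0 (Buchberger's first criterion).
S(f_3,h_5): lcm = xz^{2}. S = \tfrac{1}{2}yz + \tfrac{1}{4}z^{2} + \tfrac{1}{4}z.
  leading term yz: subtract (\tfrac{1}{4}z)·f_2 from \tfrac{1}{2}yz + \tfrac{1}{4}z^{2} + \tfrac{1}{4}z → -z^{2} + \tfrac{1}{4}z
  leading term z^{2}: subtract (\tfrac{7}{2})·h_5 from -z^{2} + \tfrac{1}{4}z → 0
  remainder 0.

S(h_4,h_5): leading monomials are coprime, so the S-polynomial reduces to 0 (Buchberger's first criterion).
Every S-polynomial of the final basis reduces to 0, so we have a Gröbner basis.
Inter-reduce: drop elements whose leading term is divisible by another's, tail-reduce, and make monic.
Reduced Gröbner basis: {x + \tfrac{2}{7}z - 1, y + \tfrac{5}{2}z, z^{2} - \tfrac{1}{4}z}.
Label its elements g_1 = x + \tfrac{2}{7}z - 1, g_2 = y + \tfrac{5}{2}z, g_3 = z^{2} - \tfrac{1}{4}z.

Reduce p = -xz^{2} + 2xz - \tfrac{2}{7}z^{3} + z^{2} + 5z modulo G:
  leading term xz^{2}: subtract (-z^{2})·g_1 from -xz^{2} + 2xz - \tfrac{2}{7}z^{3} + z^{2} + 5z → 2xz + 5z
  leading term xz: subtract (2z)·g_1 from 2xz + 5z → -\tfrac{4}{7}z^{2} + 7z
  leading term z^{2}: subtract (-\tfrac{4}{7})·g_3 from -\tfrac{4}{7}z^{2} + 7z → \tfrac{48}{7}z
  leading term z: no divisor's leading term divides it; move \tfrac{48}{7}z to the remainder.
  normal form = \tfrac{48}{7}z.
The normal form is nonzero, so p ∉ I. Since p minus its normal form lies in I, I + (p) = I + (r) where r = \tfrac{48}{7}z; decide whether this ideal is the whole ring.
Run Buchberger on G together with r (pairs among the g_i already reduce to 0 since G is a Gröbner basis):
g_1 = x + \tfrac{2}{7}z - 1, LT = x.
g_2 = y + \tfrac{5}{2}z, LT = y.
g_3 = z^{2} - \tfrac{1}{4}z, LT = z^{2}.
r = \tfrac{48}{7}z, LT = z.

S(g_1,g_2): leading monomials are coprime, so the S-polynomial reduces to 0 (Buchberger's first criterion).
S(g_1,g_3): leading monomials are coprime, so the S-polynomial reduces to 0 (Buchberger's first criterion).
S(g_1,r): leading monomials are coprime, so the S-polynomial reduces to 0 (Buchberger's first criterion).
S(g_2,g_3): leading monomials are coprime, so the S-polynomial reduces to 0 (Buchberger's first criterion).
S(g_2,r): leading monomials are coprime, so the S-polynomial reduces to 0 (Buchberger's first criterion).
S(g_3,r): lcm = z^{2}. S = -\tfrac{1}{4}z.
  leading term z: subtract (-\tfrac{7}{192})·r from -\tfrac{1}{4}z → 0
  remainder 0.

Every S-polynomial of the final basis reduces to 0, so we have a Gröbner basis.
Inter-reduce: drop elements whose leading term is divisible by another's, tail-reduce, and make monic.
Reduced Gröbner basis: {x - 1, y, z}.
The reduced Gröbner basis of I + (p) is {x - 1, y, z} ≠ {1}, a proper ideal, so the enlarged system stays consistent: p is independent of I, with normal form \tfrac{48}{7}z.

-xz^{2} + 2xz - \tfrac{2}{7}z^{3} + z^{2} + 5z is independent of I; its normal form modulo I is \tfrac{48}{7}z.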